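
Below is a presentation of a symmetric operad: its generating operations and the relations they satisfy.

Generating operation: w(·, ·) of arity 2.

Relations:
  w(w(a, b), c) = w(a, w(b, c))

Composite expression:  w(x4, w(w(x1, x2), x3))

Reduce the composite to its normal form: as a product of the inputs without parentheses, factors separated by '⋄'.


x4 ⋄ x1 ⋄ x2 ⋄ x3


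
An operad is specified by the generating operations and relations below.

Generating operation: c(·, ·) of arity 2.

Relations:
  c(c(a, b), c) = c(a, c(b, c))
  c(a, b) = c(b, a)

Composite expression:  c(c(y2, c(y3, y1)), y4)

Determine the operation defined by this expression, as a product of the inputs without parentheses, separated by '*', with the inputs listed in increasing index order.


y1 * y2 * y3 * y4

With c associative and commutative, the y-input set is all that matters.
c(y3, y1) linearizes to y3 * y1
c(y2, c(y3, y1)) linearizes to y2 * y3 * y1
c(c(y2, c(y3, y1)), y4) linearizes to y2 * y3 * y1 * y4
putting the inputs in ascending order: y1 * y2 * y3 * y4


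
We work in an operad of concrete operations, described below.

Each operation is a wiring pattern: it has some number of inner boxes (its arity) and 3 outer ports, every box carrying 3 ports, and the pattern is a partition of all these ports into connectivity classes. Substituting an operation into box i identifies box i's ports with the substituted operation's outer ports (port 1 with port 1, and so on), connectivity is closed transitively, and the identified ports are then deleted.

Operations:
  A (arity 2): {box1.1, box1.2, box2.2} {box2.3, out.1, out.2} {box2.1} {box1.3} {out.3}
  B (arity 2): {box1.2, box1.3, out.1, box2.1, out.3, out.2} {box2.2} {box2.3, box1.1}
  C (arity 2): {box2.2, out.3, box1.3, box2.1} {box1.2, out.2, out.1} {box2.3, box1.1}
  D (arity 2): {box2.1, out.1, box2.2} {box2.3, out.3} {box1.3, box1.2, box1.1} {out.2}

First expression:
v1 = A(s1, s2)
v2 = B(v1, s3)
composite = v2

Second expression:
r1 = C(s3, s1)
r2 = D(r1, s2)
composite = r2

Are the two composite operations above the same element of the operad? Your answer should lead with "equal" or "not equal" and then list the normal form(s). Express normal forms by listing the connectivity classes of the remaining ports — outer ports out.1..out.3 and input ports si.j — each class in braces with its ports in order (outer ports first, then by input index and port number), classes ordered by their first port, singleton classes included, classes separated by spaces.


In normal form, the first expression is {out.1, out.2, out.3, s2.3, s3.1, s3.3} {s1.1, s1.2, s2.2} {s1.3} {s2.1} {s3.2}
In normal form, the second expression is {out.1, s2.1, s2.2} {out.2} {out.3, s2.3} {s1.1, s1.2, s3.2, s3.3} {s1.3, s3.1}
They disagree, so not equal.

not equal: they reduce to {out.1, out.2, out.3, s2.3, s3.1, s3.3} {s1.1, s1.2, s2.2} {s1.3} {s2.1} {s3.2} and {out.1, s2.1, s2.2} {out.2} {out.3, s2.3} {s1.1, s1.2, s3.2, s3.3} {s1.3, s3.1}


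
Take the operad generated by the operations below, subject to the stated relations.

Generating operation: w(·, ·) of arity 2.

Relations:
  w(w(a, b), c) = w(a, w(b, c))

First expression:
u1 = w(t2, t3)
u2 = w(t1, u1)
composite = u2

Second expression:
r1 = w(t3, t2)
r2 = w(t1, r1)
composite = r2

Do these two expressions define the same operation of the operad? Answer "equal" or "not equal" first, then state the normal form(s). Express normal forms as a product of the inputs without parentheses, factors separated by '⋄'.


not equal: they reduce to t1 ⋄ t2 ⋄ t3 and t1 ⋄ t3 ⋄ t2

Normal form of the first expression: t1 ⋄ t2 ⋄ t3
Normal form of the second expression: t1 ⋄ t3 ⋄ t2
The normal forms differ: not equal.


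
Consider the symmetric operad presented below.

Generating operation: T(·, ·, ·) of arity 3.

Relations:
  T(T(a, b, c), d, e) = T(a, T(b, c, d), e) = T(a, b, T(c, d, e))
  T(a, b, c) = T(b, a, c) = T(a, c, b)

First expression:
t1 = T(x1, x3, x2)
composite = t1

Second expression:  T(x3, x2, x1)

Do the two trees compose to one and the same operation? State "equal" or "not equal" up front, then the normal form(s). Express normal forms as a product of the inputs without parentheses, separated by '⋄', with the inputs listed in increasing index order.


The first composite normalizes to x1 ⋄ x2 ⋄ x3
The second composite normalizes to x1 ⋄ x2 ⋄ x3
Identical normal forms: equal.

equal; the common form is x1 ⋄ x2 ⋄ x3


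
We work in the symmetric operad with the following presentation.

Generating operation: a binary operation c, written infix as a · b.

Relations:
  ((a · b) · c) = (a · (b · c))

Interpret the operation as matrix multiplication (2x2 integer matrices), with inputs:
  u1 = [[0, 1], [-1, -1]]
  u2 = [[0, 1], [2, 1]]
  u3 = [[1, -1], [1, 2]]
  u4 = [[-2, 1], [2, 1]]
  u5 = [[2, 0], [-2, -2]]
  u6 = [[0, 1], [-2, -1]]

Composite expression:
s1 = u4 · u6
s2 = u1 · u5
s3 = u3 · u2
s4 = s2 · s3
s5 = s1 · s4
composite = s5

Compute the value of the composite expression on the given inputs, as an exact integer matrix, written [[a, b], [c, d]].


[[-16, -6], [16, 18]]

(u4 · u6) = [[-2, -3], [-2, 1]]
(u1 · u5) = [[-2, -2], [0, 2]]
(u3 · u2) = [[-2, 0], [4, 3]]
((u1 · u5) · (u3 · u2)) = [[-4, -6], [8, 6]]
((u4 · u6) · ((u1 · u5) · (u3 · u2))) = [[-16, -6], [16, 18]]


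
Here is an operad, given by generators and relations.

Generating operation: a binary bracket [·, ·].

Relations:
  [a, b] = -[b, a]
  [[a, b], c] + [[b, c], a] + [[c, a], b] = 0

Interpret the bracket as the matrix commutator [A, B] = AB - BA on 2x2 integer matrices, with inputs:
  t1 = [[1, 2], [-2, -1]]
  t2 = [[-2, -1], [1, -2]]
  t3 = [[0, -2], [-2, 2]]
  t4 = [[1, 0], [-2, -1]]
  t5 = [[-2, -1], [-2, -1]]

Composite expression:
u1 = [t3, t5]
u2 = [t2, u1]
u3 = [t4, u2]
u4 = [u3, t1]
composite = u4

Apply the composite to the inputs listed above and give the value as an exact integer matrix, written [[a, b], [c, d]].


[[16, 16], [0, -16]]

[t3, t5] = [[2, 0], [-2, -2]]
[t2, [t3, t5]] = [[2, 4], [4, -2]]
[t4, [t2, [t3, t5]]] = [[8, 8], [-16, -8]]
[[t4, [t2, [t3, t5]]], t1] = [[16, 16], [0, -16]]


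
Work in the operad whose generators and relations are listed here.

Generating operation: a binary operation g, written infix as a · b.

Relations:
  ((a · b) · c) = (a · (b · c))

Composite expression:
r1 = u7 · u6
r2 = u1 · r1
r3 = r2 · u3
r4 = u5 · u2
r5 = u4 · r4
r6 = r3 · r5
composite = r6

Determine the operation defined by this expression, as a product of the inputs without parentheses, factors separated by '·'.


All parenthesizations of g agree; list the u-inputs left to right.
(u7 · u6) flattens to u7 · u6
(u1 · (u7 · u6)) flattens to u1 · u7 · u6
((u1 · (u7 · u6)) · u3) flattens to u1 · u7 · u6 · u3
(u5 · u2) flattens to u5 · u2
(u4 · (u5 · u2)) flattens to u4 · u5 · u2
(((u1 · (u7 · u6)) · u3) · (u4 · (u5 · u2))) flattens to u1 · u7 · u6 · u3 · u4 · u5 · u2

u1 · u7 · u6 · u3 · u4 · u5 · u2


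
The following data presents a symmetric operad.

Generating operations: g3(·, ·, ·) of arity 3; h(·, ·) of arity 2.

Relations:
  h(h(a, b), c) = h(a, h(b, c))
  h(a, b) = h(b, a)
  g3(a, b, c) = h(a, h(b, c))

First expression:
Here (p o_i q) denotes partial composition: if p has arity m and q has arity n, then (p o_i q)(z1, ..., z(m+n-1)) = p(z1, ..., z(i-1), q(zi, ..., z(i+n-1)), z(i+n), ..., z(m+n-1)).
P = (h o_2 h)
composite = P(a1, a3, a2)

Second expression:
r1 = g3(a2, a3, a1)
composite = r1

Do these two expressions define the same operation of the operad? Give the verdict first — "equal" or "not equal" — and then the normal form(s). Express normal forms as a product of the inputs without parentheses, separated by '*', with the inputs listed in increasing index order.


equal — both sides give a1 * a2 * a3

The first composite normalizes to a1 * a2 * a3
The second composite normalizes to a1 * a2 * a3
Same normal form: equal.


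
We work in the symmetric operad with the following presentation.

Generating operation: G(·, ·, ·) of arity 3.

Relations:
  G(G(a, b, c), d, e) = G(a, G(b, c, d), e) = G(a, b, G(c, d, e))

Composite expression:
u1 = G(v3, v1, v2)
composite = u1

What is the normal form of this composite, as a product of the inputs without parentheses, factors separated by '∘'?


v3 ∘ v1 ∘ v2

All parenthesizations of G agree; list the v-inputs left to right.
G(v3, v1, v2) collapses to v3 ∘ v1 ∘ v2


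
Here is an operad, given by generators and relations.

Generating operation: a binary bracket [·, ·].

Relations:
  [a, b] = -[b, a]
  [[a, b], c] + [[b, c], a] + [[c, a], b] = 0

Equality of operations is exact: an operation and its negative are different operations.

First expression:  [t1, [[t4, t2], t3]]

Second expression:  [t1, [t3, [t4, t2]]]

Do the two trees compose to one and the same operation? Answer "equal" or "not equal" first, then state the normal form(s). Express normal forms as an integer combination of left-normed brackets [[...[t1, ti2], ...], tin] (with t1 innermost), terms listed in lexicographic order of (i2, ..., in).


not equal — first -[[[t1, t2], t4], t3] + [[[t1, t3], t2], t4] - [[[t1, t3], t4], t2] + [[[t1, t4], t2], t3], second [[[t1, t2], t4], t3] - [[[t1, t3], t2], t4] + [[[t1, t3], t4], t2] - [[[t1, t4], t2], t3]

The first expression, normalized: -[[[t1, t2], t4], t3] + [[[t1, t3], t2], t4] - [[[t1, t3], t4], t2] + [[[t1, t4], t2], t3]
The second expression, normalized: [[[t1, t2], t4], t3] - [[[t1, t3], t2], t4] + [[[t1, t3], t4], t2] - [[[t1, t4], t2], t3]
The forms do not match — not equal.


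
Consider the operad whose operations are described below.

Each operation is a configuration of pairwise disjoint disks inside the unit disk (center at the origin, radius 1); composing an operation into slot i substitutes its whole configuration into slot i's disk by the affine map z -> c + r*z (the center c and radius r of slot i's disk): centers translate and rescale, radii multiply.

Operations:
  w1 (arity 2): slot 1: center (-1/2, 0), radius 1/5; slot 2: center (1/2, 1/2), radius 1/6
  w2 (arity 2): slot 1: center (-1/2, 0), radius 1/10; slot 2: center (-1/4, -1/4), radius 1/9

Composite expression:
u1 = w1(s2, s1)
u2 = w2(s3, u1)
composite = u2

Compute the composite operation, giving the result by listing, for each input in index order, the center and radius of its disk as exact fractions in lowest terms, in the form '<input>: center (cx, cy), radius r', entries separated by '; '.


s1: center (-7/36, -7/36), radius 1/54; s2: center (-11/36, -1/4), radius 1/45; s3: center (-1/2, 0), radius 1/10

Only the slot chain above each s matters under w2; compose those maps.
s3: after 1 affine step, its disk has center (-1/2, 0), radius 1/10
s2: after 2 affine steps, its disk has center (-11/36, -1/4), radius 1/45
s1: after 2 affine steps, its disk has center (-7/36, -7/36), radius 1/54


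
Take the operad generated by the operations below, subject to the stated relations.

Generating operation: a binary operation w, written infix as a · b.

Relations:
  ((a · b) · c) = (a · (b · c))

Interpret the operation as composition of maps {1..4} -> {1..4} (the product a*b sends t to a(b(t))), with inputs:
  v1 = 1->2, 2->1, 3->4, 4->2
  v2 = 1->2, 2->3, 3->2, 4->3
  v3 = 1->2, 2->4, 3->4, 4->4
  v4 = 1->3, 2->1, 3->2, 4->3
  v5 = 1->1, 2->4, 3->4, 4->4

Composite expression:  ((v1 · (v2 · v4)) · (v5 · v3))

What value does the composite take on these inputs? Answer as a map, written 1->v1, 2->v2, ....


1->1, 2->1, 3->1, 4->1


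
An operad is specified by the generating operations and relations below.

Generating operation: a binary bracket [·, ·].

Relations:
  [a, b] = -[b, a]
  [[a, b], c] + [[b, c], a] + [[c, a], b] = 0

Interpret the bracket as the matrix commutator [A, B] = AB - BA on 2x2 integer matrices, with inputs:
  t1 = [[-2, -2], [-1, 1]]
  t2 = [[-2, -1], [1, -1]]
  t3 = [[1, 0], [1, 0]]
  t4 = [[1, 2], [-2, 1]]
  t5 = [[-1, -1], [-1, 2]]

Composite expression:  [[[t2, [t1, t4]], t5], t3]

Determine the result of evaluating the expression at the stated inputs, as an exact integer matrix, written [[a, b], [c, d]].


[t1, t4] = [[6, -6], [-6, -6]]
[t2, [t1, t4]] = [[12, 18], [6, -12]]
[[t2, [t1, t4]], t5] = [[-12, 30], [6, 12]]
[[[t2, [t1, t4]], t5], t3] = [[30, -30], [30, -30]]

[[30, -30], [30, -30]]


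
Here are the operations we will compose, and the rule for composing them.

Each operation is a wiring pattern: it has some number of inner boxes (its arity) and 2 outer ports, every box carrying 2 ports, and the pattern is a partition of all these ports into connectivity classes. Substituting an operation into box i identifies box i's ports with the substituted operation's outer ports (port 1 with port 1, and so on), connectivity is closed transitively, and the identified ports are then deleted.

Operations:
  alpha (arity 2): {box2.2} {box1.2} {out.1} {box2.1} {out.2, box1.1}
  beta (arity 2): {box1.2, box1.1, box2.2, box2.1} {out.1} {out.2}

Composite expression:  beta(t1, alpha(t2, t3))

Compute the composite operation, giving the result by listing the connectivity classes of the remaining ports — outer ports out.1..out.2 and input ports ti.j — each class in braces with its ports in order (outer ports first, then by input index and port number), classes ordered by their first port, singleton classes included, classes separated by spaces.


{out.1} {out.2} {t1.1, t1.2, t2.1} {t2.2} {t3.1} {t3.2}


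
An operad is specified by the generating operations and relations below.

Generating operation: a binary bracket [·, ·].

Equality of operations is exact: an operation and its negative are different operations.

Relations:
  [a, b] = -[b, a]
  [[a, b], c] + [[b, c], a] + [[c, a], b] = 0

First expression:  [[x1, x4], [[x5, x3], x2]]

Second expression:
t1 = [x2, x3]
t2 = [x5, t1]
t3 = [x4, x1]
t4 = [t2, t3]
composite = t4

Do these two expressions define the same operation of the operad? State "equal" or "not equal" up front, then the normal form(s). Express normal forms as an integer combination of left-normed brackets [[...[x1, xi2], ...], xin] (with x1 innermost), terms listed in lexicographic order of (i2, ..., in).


not equal; the first gives [[[[x1, x4], x2], x3], x5] - [[[[x1, x4], x2], x5], x3] - [[[[x1, x4], x3], x5], x2] + [[[[x1, x4], x5], x3], x2] and the second -[[[[x1, x4], x2], x3], x5] + [[[[x1, x4], x3], x2], x5] + [[[[x1, x4], x5], x2], x3] - [[[[x1, x4], x5], x3], x2]

The first expression, normalized: [[[[x1, x4], x2], x3], x5] - [[[[x1, x4], x2], x5], x3] - [[[[x1, x4], x3], x5], x2] + [[[[x1, x4], x5], x3], x2]
The second expression, normalized: -[[[[x1, x4], x2], x3], x5] + [[[[x1, x4], x3], x2], x5] + [[[[x1, x4], x5], x2], x3] - [[[[x1, x4], x5], x3], x2]
The normal forms differ: not equal.


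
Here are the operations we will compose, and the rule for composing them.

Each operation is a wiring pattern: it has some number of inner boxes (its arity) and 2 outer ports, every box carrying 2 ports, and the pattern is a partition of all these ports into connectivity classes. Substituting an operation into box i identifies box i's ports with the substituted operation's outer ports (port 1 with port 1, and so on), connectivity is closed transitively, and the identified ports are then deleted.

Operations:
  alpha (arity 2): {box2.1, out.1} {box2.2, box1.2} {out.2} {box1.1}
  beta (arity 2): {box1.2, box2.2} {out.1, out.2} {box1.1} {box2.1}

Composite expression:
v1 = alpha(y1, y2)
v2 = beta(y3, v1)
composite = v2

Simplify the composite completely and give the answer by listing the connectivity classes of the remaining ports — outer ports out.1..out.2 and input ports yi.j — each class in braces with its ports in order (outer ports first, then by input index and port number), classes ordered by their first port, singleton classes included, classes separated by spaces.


{out.1, out.2} {y1.1} {y1.2, y2.2} {y2.1} {y3.1} {y3.2}

Two ports join when wires chain via beta-identified ports.
the subtree at alpha composes to {out.1, y2.1} {out.2} {y1.1} {y1.2, y2.2} on (y1, y2); out.j = own outer ports
the subtree at beta composes to {out.1, out.2} {y1.1} {y1.2, y2.2} {y2.1} {y3.1} {y3.2} on (y3, y1, y2); out.j = own outer ports


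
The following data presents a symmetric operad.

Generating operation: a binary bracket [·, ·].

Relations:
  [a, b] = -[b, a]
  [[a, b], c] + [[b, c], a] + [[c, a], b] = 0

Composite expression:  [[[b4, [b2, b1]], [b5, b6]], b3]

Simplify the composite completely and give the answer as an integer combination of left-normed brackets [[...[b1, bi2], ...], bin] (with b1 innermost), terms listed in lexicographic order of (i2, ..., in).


In the tensor algebra, words opening b1 carry the b1-anchored form.
Composite bracket: [[[b4, [b2, b1]], [b5, b6]], b3]
Each bracket splits as ab - ba, giving 32 signed words (2^5 = 32).
The b1-initial words carry the normal form:
  b1b2b4b5b6b3 (sign +1) contributes +[[[[[b1, b2], b4], b5], b6], b3]
  b1b2b4b6b5b3 (sign -1) contributes -[[[[[b1, b2], b4], b6], b5], b3]

[[[[[b1, b2], b4], b5], b6], b3] - [[[[[b1, b2], b4], b6], b5], b3]


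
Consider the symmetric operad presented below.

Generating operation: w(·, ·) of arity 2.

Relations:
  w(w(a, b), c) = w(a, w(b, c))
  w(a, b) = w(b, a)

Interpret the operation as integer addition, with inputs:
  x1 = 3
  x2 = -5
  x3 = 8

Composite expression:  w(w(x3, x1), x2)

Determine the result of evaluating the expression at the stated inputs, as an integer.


6

w(x3, x1) = 11
w(w(x3, x1), x2) = 6


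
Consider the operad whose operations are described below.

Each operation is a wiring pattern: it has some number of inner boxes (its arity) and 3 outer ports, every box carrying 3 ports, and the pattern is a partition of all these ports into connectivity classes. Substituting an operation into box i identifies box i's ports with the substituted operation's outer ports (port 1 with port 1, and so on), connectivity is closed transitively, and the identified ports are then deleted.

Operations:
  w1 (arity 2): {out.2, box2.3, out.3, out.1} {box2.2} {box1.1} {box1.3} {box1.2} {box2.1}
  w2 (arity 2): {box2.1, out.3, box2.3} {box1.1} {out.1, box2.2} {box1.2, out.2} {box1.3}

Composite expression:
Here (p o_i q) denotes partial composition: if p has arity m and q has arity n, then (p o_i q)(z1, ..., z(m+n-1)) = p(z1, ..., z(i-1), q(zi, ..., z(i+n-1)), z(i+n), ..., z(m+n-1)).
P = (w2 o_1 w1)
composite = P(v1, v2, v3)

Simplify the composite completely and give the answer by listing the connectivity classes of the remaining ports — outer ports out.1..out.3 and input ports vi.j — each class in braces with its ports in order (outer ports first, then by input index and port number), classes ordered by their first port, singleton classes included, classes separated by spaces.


Reachability decides: close wires over w2-identified ports.
w1 over (v1, v2) gives {out.1, out.2, out.3, v2.3} {v1.1} {v1.2} {v1.3} {v2.1} {v2.2}, out.j being that stage's outer ports
w2 over (v1, v2, v3) gives {out.1, v3.2} {out.2, v2.3} {out.3, v3.1, v3.3} {v1.1} {v1.2} {v1.3} {v2.1} {v2.2}, out.j being that stage's outer ports

{out.1, v3.2} {out.2, v2.3} {out.3, v3.1, v3.3} {v1.1} {v1.2} {v1.3} {v2.1} {v2.2}


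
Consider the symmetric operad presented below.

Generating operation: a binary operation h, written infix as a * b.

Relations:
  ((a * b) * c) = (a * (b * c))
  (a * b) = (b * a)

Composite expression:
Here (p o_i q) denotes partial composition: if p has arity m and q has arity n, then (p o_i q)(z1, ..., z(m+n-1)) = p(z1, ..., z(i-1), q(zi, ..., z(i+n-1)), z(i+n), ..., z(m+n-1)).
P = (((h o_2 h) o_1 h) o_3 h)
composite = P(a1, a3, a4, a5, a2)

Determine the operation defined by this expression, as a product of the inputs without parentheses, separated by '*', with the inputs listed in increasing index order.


a1 * a2 * a3 * a4 * a5

Key point: h commutes, so take the a-inputs in any fixed order.
(a1 * a3) flattens to a1 * a3
(a4 * a5) flattens to a4 * a5
((a4 * a5) * a2) flattens to a4 * a5 * a2
((a1 * a3) * ((a4 * a5) * a2)) flattens to a1 * a3 * a4 * a5 * a2
rearranged into index order: a1 * a2 * a3 * a4 * a5


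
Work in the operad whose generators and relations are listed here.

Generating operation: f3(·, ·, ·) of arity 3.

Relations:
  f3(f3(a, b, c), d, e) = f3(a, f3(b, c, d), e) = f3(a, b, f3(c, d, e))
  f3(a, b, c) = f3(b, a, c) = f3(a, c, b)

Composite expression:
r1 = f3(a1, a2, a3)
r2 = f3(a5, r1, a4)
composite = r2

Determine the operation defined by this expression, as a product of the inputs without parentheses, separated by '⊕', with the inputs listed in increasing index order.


Key point: f3 commutes, so take the a-inputs in any fixed order.
f3(a1, a2, a3) flattens to a1 ⊕ a2 ⊕ a3
f3(a5, f3(a1, a2, a3), a4) flattens to a5 ⊕ a1 ⊕ a2 ⊕ a3 ⊕ a4
putting the inputs in ascending order: a1 ⊕ a2 ⊕ a3 ⊕ a4 ⊕ a5

a1 ⊕ a2 ⊕ a3 ⊕ a4 ⊕ a5


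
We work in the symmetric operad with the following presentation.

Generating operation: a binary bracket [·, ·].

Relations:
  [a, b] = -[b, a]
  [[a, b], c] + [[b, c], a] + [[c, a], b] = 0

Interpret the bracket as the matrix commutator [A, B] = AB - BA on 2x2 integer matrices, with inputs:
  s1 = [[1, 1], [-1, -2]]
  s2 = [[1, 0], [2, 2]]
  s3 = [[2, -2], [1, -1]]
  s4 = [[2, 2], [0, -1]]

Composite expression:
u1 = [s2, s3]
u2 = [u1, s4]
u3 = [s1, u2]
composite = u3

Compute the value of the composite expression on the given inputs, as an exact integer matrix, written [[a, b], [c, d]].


[[31, 58], [-35, -31]]

[s2, s3] = [[4, 2], [7, -4]]
[[s2, s3], s4] = [[-14, 10], [21, 14]]
[s1, [[s2, s3], s4]] = [[31, 58], [-35, -31]]


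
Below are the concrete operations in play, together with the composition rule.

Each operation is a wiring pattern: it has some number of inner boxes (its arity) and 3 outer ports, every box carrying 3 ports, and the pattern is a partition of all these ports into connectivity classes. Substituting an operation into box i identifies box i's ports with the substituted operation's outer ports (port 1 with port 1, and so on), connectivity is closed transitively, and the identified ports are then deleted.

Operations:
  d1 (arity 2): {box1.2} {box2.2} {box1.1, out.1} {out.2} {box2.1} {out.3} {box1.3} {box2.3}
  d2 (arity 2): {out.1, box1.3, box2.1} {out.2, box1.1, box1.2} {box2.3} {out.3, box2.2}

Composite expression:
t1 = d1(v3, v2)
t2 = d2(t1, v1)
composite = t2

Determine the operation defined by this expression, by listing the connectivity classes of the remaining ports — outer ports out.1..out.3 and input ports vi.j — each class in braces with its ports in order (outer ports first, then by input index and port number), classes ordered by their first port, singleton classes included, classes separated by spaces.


{out.1, v1.1} {out.2, v3.1} {out.3, v1.2} {v1.3} {v2.1} {v2.2} {v2.3} {v3.2} {v3.3}

Reachability decides: close wires over d2-identified ports.
stage d1: inputs (v3, v2), connectivity {out.1, v3.1} {out.2} {out.3} {v2.1} {v2.2} {v2.3} {v3.2} {v3.3}, out.j its boundary
stage d2: inputs (v3, v2, v1), connectivity {out.1, v1.1} {out.2, v3.1} {out.3, v1.2} {v1.3} {v2.1} {v2.2} {v2.3} {v3.2} {v3.3}, out.j its boundary


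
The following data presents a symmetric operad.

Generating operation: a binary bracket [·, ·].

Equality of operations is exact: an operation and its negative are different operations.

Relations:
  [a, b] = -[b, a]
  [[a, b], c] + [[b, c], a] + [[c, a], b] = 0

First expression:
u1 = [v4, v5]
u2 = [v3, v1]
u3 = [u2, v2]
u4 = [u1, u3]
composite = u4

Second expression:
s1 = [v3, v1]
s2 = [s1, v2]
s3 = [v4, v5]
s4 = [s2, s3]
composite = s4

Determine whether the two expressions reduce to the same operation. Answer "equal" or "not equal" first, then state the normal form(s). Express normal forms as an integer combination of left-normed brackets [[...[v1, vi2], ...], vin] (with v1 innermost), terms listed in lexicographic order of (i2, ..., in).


Normal form of the first expression: [[[[v1, v3], v2], v4], v5] - [[[[v1, v3], v2], v5], v4]
Normal form of the second expression: -[[[[v1, v3], v2], v4], v5] + [[[[v1, v3], v2], v5], v4]
They disagree, so not equal.

not equal: they reduce to [[[[v1, v3], v2], v4], v5] - [[[[v1, v3], v2], v5], v4] and -[[[[v1, v3], v2], v4], v5] + [[[[v1, v3], v2], v5], v4]


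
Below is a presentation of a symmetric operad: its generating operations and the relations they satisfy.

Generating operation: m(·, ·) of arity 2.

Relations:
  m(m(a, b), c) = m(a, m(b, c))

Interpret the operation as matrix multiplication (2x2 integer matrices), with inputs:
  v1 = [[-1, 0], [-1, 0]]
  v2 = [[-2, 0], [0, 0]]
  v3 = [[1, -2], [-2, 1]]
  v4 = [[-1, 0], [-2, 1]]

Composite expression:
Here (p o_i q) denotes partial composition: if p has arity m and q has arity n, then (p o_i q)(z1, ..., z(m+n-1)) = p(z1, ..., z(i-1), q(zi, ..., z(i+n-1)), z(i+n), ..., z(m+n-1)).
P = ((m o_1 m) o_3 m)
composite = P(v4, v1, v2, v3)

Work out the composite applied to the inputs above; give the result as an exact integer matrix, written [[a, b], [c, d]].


[[-2, 4], [-2, 4]]

m(v4, v1) = [[1, 0], [1, 0]]
m(v2, v3) = [[-2, 4], [0, 0]]
m(m(v4, v1), m(v2, v3)) = [[-2, 4], [-2, 4]]


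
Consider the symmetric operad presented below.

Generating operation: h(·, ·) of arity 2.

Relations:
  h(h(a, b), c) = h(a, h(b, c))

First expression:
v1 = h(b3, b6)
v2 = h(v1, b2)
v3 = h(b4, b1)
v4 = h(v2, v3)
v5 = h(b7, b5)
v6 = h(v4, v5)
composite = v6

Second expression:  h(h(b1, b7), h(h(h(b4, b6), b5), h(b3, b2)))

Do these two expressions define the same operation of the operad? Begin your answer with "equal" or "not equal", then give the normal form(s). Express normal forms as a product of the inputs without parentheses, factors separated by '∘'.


In normal form, the first expression is b3 ∘ b6 ∘ b2 ∘ b4 ∘ b1 ∘ b7 ∘ b5
In normal form, the second expression is b1 ∘ b7 ∘ b4 ∘ b6 ∘ b5 ∘ b3 ∘ b2
The forms do not match — not equal.

not equal — first b3 ∘ b6 ∘ b2 ∘ b4 ∘ b1 ∘ b7 ∘ b5, second b1 ∘ b7 ∘ b4 ∘ b6 ∘ b5 ∘ b3 ∘ b2


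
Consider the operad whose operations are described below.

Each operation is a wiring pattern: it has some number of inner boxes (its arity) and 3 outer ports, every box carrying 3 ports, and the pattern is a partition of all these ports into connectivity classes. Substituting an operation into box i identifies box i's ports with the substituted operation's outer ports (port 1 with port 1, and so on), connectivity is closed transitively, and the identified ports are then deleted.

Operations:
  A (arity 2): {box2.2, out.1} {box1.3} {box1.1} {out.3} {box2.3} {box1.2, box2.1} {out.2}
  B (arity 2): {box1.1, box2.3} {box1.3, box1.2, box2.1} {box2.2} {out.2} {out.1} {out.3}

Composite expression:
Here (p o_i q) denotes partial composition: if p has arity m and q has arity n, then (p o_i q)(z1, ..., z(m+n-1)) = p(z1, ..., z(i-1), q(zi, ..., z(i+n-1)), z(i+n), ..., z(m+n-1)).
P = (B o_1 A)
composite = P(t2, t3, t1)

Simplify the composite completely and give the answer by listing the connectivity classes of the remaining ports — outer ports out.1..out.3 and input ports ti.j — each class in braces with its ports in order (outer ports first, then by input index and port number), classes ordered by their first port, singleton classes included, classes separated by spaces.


{out.1} {out.2} {out.3} {t1.1} {t1.2} {t1.3, t3.2} {t2.1} {t2.2, t3.1} {t2.3} {t3.3}


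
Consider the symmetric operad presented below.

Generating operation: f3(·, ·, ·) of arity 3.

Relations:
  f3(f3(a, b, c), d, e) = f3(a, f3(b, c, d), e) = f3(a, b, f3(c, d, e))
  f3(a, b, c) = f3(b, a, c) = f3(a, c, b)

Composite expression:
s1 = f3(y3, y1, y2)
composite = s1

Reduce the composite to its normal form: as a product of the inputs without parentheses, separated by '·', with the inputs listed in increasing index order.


y1 · y2 · y3

With f3 associative and commutative, the y-input set is all that matters.
f3(y3, y1, y2) linearizes to y3 · y1 · y2
reordering the factors by index: y1 · y2 · y3


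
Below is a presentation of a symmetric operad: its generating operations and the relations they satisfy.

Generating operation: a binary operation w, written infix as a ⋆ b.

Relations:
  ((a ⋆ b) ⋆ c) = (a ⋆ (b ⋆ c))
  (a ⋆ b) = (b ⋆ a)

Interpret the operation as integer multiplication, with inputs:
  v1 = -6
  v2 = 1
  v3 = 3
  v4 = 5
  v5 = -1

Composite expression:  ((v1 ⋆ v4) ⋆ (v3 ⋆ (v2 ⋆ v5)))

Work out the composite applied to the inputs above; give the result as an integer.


(v1 ⋆ v4) = -30
(v2 ⋆ v5) = -1
(v3 ⋆ (v2 ⋆ v5)) = -3
((v1 ⋆ v4) ⋆ (v3 ⋆ (v2 ⋆ v5))) = 90

90


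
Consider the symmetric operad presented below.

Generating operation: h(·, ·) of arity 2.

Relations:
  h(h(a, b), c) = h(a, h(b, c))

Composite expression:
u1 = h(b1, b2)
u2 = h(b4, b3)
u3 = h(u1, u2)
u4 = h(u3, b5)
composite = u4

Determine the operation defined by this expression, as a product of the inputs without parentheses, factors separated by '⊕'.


b1 ⊕ b2 ⊕ b4 ⊕ b3 ⊕ b5

Key point: h is associative — brackets drop, the b-order remains.
h(b1, b2) unparenthesizes to b1 ⊕ b2
h(b4, b3) unparenthesizes to b4 ⊕ b3
h(h(b1, b2), h(b4, b3)) unparenthesizes to b1 ⊕ b2 ⊕ b4 ⊕ b3
h(h(h(b1, b2), h(b4, b3)), b5) unparenthesizes to b1 ⊕ b2 ⊕ b4 ⊕ b3 ⊕ b5


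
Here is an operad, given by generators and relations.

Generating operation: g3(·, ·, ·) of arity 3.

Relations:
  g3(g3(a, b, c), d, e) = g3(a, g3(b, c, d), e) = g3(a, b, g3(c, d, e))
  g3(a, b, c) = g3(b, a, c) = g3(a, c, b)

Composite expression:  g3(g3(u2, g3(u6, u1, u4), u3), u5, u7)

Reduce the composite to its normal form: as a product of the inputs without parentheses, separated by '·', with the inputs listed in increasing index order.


u1 · u2 · u3 · u4 · u5 · u6 · u7

Shape and order are irrelevant to g3; the u-input set decides.
g3(u6, u1, u4) linearizes to u6 · u1 · u4
g3(u2, g3(u6, u1, u4), u3) linearizes to u2 · u6 · u1 · u4 · u3
g3(g3(u2, g3(u6, u1, u4), u3), u5, u7) linearizes to u2 · u6 · u1 · u4 · u3 · u5 · u7
the factors in increasing index order: u1 · u2 · u3 · u4 · u5 · u6 · u7


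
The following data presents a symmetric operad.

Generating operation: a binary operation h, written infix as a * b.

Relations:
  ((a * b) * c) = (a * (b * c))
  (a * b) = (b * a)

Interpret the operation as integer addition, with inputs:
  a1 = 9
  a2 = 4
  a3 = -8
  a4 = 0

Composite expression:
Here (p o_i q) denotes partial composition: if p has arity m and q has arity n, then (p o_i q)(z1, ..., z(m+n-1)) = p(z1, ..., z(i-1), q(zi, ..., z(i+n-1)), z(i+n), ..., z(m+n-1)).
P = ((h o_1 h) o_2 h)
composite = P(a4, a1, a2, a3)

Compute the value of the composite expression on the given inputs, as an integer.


(a1 * a2) = 13
(a4 * (a1 * a2)) = 13
((a4 * (a1 * a2)) * a3) = 5

5


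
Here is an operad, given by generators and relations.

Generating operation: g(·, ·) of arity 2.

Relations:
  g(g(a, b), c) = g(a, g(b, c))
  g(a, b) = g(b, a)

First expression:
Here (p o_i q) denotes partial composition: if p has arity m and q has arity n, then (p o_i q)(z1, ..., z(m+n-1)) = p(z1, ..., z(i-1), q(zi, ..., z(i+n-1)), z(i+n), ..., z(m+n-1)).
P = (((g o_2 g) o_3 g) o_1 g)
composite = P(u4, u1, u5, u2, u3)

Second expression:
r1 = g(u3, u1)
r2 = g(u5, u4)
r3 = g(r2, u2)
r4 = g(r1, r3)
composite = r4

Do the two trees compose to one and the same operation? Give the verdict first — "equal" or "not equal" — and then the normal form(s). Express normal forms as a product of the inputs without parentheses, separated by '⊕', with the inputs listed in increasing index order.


equal; the common form is u1 ⊕ u2 ⊕ u3 ⊕ u4 ⊕ u5


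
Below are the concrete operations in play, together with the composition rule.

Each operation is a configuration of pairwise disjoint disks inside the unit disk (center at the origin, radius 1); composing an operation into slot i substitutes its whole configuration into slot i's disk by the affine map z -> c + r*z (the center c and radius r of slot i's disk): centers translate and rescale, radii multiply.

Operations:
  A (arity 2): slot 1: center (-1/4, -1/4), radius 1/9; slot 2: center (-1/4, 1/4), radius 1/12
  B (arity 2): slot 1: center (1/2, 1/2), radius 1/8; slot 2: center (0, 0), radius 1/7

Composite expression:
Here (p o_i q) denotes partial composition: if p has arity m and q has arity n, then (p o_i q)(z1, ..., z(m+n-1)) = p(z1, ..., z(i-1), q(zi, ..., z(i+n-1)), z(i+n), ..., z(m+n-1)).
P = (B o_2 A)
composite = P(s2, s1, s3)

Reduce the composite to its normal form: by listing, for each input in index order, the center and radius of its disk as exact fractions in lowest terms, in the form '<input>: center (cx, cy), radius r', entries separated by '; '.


s1: center (-1/28, -1/28), radius 1/63; s2: center (1/2, 1/2), radius 1/8; s3: center (-1/28, 1/28), radius 1/84


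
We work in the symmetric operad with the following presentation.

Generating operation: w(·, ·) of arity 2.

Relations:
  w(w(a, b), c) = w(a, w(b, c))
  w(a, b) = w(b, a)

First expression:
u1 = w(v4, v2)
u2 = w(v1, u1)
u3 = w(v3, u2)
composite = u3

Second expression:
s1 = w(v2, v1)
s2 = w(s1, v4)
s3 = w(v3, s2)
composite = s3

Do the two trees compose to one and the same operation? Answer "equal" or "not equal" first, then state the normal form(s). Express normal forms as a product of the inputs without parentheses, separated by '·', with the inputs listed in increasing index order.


Normal form of the first expression: v1 · v2 · v3 · v4
Normal form of the second expression: v1 · v2 · v3 · v4
The forms coincide; equal.

equal: each reduces to v1 · v2 · v3 · v4


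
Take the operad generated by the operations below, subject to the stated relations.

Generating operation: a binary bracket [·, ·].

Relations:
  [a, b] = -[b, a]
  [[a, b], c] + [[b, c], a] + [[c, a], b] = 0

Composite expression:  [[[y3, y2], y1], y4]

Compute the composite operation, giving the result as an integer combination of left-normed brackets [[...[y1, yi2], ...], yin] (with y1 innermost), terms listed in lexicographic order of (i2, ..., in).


[[[y1, y2], y3], y4] - [[[y1, y3], y2], y4]

A multilinear Lie element is pinned by y1-initial words (y1 innermost).
Composite bracket: [[[y3, y2], y1], y4]
Each bracket splits as ab - ba, giving 8 signed words (2^3 = 8).
Coefficients come from the y1-initial words:
  y1y2y3y4 (sign +1) contributes +[[[y1, y2], y3], y4]
  y1y3y2y4 (sign -1) contributes -[[[y1, y3], y2], y4]


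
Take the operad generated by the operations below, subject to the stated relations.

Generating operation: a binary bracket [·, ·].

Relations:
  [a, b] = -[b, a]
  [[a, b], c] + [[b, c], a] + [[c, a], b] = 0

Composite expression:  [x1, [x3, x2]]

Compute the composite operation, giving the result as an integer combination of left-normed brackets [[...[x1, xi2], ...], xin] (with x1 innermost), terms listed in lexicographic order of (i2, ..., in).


In the tensor algebra, words opening x1 carry the x1-anchored form.
Composite bracket: [x1, [x3, x2]]
Full expansion: 4 signed words from ab - ba (2^2 = 4).
Collect the words opening with x1:
  x1x2x3 (sign -1) contributes -[[x1, x2], x3]
  x1x3x2 (sign +1) contributes +[[x1, x3], x2]

-[[x1, x2], x3] + [[x1, x3], x2]


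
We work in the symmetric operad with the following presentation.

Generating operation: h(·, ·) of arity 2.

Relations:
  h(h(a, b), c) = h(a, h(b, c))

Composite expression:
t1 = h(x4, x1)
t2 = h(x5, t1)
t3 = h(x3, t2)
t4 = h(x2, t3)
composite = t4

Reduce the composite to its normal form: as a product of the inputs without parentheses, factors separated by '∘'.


x2 ∘ x3 ∘ x5 ∘ x4 ∘ x1

The h-tree's shape is irrelevant; the x-reading-order decides.
h(x4, x1) spells out as x4 ∘ x1
h(x5, h(x4, x1)) spells out as x5 ∘ x4 ∘ x1
h(x3, h(x5, h(x4, x1))) spells out as x3 ∘ x5 ∘ x4 ∘ x1
h(x2, h(x3, h(x5, h(x4, x1)))) spells out as x2 ∘ x3 ∘ x5 ∘ x4 ∘ x1


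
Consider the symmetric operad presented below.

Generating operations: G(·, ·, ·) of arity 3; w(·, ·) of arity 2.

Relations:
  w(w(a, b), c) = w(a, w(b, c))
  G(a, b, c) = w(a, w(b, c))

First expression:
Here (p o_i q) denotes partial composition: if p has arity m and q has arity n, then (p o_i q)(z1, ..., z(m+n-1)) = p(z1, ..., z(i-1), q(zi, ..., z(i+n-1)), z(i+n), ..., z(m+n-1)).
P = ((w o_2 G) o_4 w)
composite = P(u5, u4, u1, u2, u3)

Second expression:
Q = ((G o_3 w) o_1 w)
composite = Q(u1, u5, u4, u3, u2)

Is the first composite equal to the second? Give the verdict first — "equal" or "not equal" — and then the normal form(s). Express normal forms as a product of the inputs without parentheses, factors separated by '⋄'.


Normal form of the first expression: u5 ⋄ u4 ⋄ u1 ⋄ u2 ⋄ u3
Normal form of the second expression: u1 ⋄ u5 ⋄ u4 ⋄ u3 ⋄ u2
The normal forms differ: not equal.

not equal: they reduce to u5 ⋄ u4 ⋄ u1 ⋄ u2 ⋄ u3 and u1 ⋄ u5 ⋄ u4 ⋄ u3 ⋄ u2


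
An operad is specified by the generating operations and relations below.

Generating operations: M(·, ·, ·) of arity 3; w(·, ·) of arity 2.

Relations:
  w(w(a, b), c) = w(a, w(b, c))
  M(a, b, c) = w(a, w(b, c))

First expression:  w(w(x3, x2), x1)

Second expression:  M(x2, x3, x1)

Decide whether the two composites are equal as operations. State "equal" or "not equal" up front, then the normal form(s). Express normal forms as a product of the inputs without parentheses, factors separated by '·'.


not equal — first x3 · x2 · x1, second x2 · x3 · x1

Normal form of the first expression: x3 · x2 · x1
Normal form of the second expression: x2 · x3 · x1
They disagree, so not equal.


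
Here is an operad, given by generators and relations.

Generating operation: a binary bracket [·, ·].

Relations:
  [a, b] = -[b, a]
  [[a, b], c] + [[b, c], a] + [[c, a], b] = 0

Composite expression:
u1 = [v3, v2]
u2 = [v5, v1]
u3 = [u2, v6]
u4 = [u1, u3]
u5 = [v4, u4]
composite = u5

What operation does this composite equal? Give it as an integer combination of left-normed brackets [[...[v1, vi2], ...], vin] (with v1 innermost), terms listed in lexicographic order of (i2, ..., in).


[[[[[v1, v5], v6], v2], v3], v4] - [[[[[v1, v5], v6], v3], v2], v4]


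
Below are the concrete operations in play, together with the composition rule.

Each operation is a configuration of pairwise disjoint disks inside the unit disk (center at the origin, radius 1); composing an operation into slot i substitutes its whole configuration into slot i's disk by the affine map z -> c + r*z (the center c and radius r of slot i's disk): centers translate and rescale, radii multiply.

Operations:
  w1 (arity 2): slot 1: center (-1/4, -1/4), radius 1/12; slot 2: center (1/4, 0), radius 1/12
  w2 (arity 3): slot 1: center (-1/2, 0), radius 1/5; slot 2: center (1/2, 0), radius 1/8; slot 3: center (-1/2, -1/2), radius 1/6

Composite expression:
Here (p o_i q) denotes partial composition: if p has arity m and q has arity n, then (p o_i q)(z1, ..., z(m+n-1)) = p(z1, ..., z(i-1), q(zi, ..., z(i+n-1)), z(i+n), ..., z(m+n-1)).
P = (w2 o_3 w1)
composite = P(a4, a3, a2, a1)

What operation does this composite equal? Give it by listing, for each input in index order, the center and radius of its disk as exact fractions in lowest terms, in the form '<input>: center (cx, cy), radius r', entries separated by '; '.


a1: center (-11/24, -1/2), radius 1/72; a2: center (-13/24, -13/24), radius 1/72; a3: center (1/2, 0), radius 1/8; a4: center (-1/2, 0), radius 1/5

Only the slot chain above each a matters under w2; compose those maps.
input a4: composing its 1 substitution step yields center (-1/2, 0), radius 1/5
input a3: composing its 1 substitution step yields center (1/2, 0), radius 1/8
input a2: composing its 2 substitution steps yields center (-13/24, -13/24), radius 1/72
input a1: composing its 2 substitution steps yields center (-11/24, -1/2), radius 1/72
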